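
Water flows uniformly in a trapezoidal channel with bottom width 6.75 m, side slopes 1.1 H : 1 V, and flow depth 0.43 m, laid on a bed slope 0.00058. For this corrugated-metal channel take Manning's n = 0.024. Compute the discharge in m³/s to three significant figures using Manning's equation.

1.65 m³/s

A = (b + z·y)·y = (6.75 + 1.1×0.43)×0.43 = 3.106 m²
P = b + 2y√(1+z²) = 6.75 + 2×0.43×√(1+1.1²) = 8.028 m
R = A/P = 3.106/8.028 = 0.3869 m
Q = (1/n)·A·R^(2/3)·S^(1/2) = (1/0.024) × 3.106 × 0.3869^(2/3) × 0.00058^(1/2) = 1.655 m³/s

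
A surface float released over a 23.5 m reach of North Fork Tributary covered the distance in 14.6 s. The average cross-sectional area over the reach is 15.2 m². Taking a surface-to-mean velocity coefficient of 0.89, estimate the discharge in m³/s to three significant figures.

21.8 m³/s

v_surface = L / t̄ = 23.5 / 14.6 = 1.610 m/s
v_mean = 0.89 × 1.610 = 1.433 m/s
Q = A × v_mean = 15.2 × 1.433 = 21.77 m³/s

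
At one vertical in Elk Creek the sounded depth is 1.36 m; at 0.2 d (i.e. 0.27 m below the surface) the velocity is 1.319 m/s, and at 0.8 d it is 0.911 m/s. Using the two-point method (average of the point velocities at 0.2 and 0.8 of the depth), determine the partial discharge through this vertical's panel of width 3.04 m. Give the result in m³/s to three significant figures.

v̄ = (1.319 + 0.911) / 2 = 1.115 m/s
q = v̄ × d × w = 1.115 × 1.36 × 3.04 = 4.610 m³/s

4.61 m³/s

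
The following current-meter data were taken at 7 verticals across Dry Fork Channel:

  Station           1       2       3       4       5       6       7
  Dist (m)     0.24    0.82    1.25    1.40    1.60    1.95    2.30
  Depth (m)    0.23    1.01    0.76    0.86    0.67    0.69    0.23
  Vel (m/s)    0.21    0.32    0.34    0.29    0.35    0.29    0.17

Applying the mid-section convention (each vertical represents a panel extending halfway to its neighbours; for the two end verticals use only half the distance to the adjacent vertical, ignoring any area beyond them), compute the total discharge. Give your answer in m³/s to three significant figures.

w_1 = (0.82 − 0.24)/2 = 0.29 m; q_1 = 0.21 × 0.23 × 0.29 = 0.01401 m³/s
w_2 = (1.25 − 0.24)/2 = 0.505 m; q_2 = 0.32 × 1.01 × 0.505 = 0.1632 m³/s
w_3 = (1.40 − 0.82)/2 = 0.29 m; q_3 = 0.34 × 0.76 × 0.29 = 0.07494 m³/s
w_4 = (1.60 − 1.25)/2 = 0.175 m; q_4 = 0.29 × 0.86 × 0.175 = 0.04365 m³/s
w_5 = (1.95 − 1.40)/2 = 0.275 m; q_5 = 0.35 × 0.67 × 0.275 = 0.06449 m³/s
w_6 = (2.30 − 1.60)/2 = 0.35 m; q_6 = 0.29 × 0.69 × 0.35 = 0.07004 m³/s
w_7 = (2.30 − 1.95)/2 = 0.175 m; q_7 = 0.17 × 0.23 × 0.175 = 0.006843 m³/s
Q = Σ qᵢ = 0.4372 m³/s

0.437 m³/s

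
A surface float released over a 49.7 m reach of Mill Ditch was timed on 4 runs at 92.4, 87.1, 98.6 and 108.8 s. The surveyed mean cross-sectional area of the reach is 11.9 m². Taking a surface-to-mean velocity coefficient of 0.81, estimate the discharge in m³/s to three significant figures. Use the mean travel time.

t̄ = (92.4 + 87.1 + 98.6 + 108.8) / 4 = 96.725 s
v_surface = L / t̄ = 49.7 / 96.725 = 0.5138 m/s
v_mean = 0.81 × 0.5138 = 0.4162 m/s
Q = A × v_mean = 11.9 × 0.4162 = 4.953 m³/s

4.95 m³/s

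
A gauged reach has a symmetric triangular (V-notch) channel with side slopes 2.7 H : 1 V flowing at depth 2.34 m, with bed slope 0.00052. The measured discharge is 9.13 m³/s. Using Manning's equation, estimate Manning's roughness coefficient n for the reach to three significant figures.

A = z·y² = 2.7×2.34² = 14.78 m²
P = 2y√(1+z²) = 2×2.34×√(1+2.7²) = 13.47 m
R = A/P = 14.78/13.47 = 1.097 m
n = (1/Q)·A·R^(2/3)·S^(1/2) = (1/9.13) × 14.78 × 1.064 × 0.02280 = 0.03928

0.0393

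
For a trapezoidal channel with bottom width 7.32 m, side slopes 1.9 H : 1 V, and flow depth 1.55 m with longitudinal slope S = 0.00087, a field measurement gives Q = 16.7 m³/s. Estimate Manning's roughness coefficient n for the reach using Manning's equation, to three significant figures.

0.0306

A = (b + z·y)·y = (7.32 + 1.9×1.55)×1.55 = 15.91 m²
P = b + 2y√(1+z²) = 7.32 + 2×1.55×√(1+1.9²) = 13.98 m
R = A/P = 15.91/13.98 = 1.138 m
n = (1/Q)·A·R^(2/3)·S^(1/2) = (1/16.7) × 15.91 × 1.090 × 0.02950 = 0.03064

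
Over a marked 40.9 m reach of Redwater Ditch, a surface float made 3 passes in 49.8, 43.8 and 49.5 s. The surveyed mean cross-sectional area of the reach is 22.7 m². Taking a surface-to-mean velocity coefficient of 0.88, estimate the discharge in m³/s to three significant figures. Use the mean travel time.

t̄ = (49.8 + 43.8 + 49.5) / 3 = 47.7 s
v_surface = L / t̄ = 40.9 / 47.7 = 0.8574 m/s
v_mean = 0.88 × 0.8574 = 0.7545 m/s
Q = A × v_mean = 22.7 × 0.7545 = 17.13 m³/s

17.1 m³/s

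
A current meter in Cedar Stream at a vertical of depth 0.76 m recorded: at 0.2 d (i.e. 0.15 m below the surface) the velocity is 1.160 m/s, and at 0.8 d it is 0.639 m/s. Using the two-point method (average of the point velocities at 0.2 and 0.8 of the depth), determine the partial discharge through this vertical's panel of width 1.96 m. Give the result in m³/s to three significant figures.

1.34 m³/s

v̄ = (1.160 + 0.639) / 2 = 0.8995 m/s
q = v̄ × d × w = 0.8995 × 0.76 × 1.96 = 1.340 m³/s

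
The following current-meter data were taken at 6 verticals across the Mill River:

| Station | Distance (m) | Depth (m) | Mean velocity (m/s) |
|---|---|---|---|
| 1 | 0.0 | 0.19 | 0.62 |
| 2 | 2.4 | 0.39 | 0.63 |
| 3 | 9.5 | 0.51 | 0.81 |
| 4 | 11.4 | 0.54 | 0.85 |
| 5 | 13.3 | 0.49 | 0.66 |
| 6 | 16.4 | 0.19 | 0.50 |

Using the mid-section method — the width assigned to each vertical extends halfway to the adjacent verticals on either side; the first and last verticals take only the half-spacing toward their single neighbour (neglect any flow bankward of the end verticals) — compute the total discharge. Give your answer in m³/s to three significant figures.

w_1 = (2.4 − 0.0)/2 = 1.2 m; q_1 = 0.62 × 0.19 × 1.2 = 0.1414 m³/s
w_2 = (9.5 − 0.0)/2 = 4.75 m; q_2 = 0.63 × 0.39 × 4.75 = 1.167 m³/s
w_3 = (11.4 − 2.4)/2 = 4.5 m; q_3 = 0.81 × 0.51 × 4.5 = 1.859 m³/s
w_4 = (13.3 − 9.5)/2 = 1.9 m; q_4 = 0.85 × 0.54 × 1.9 = 0.8721 m³/s
w_5 = (16.4 − 11.4)/2 = 2.5 m; q_5 = 0.66 × 0.49 × 2.5 = 0.8085 m³/s
w_6 = (16.4 − 13.3)/2 = 1.55 m; q_6 = 0.50 × 0.19 × 1.55 = 0.1473 m³/s
Q = Σ qᵢ = 4.995 m³/s

5.00 m³/s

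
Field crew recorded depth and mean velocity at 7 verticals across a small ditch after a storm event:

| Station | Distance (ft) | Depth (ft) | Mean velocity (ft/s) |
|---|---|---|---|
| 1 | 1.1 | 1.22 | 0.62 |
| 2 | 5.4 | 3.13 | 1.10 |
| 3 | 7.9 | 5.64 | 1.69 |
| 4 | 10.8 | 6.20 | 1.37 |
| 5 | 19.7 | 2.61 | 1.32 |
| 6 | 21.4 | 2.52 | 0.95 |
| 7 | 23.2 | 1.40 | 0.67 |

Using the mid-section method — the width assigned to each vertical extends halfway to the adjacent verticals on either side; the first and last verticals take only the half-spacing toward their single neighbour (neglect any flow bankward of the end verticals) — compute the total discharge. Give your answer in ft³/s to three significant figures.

w_1 = (5.4 − 1.1)/2 = 2.15 ft; q_1 = 0.62 × 1.22 × 2.15 = 1.626 ft³/s
w_2 = (7.9 − 1.1)/2 = 3.4 ft; q_2 = 1.10 × 3.13 × 3.4 = 11.71 ft³/s
w_3 = (10.8 − 5.4)/2 = 2.7 ft; q_3 = 1.69 × 5.64 × 2.7 = 25.74 ft³/s
w_4 = (19.7 − 7.9)/2 = 5.9 ft; q_4 = 1.37 × 6.20 × 5.9 = 50.11 ft³/s
w_5 = (21.4 − 10.8)/2 = 5.3 ft; q_5 = 1.32 × 2.61 × 5.3 = 18.26 ft³/s
w_6 = (23.2 − 19.7)/2 = 1.75 ft; q_6 = 0.95 × 2.52 × 1.75 = 4.190 ft³/s
w_7 = (23.2 − 21.4)/2 = 0.9 ft; q_7 = 0.67 × 1.40 × 0.9 = 0.8442 ft³/s
Q = Σ qᵢ = 112.5 ft³/s

112 ft³/s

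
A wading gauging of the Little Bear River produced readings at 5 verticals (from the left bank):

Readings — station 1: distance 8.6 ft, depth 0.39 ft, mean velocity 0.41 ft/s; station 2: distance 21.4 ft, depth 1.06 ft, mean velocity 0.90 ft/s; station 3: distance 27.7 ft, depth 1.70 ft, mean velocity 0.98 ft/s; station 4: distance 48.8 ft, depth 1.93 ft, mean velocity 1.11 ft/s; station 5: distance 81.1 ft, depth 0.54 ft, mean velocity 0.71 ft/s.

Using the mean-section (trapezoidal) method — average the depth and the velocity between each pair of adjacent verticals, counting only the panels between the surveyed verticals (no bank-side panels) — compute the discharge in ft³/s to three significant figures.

Panel 1-2: Δb = 12.8 ft, d̄ = (0.39+1.06)/2 = 0.725, v̄ = (0.41+0.90)/2 = 0.655 → q = 12.8×0.725×0.655 = 6.078 ft³/s
Panel 2-3: Δb = 6.3 ft, d̄ = (1.06+1.70)/2 = 1.38, v̄ = (0.90+0.98)/2 = 0.94 → q = 6.3×1.38×0.94 = 8.172 ft³/s
Panel 3-4: Δb = 21.1 ft, d̄ = (1.70+1.93)/2 = 1.815, v̄ = (0.98+1.11)/2 = 1.045 → q = 21.1×1.815×1.045 = 40.02 ft³/s
Panel 4-5: Δb = 32.3 ft, d̄ = (1.93+0.54)/2 = 1.235, v̄ = (1.11+0.71)/2 = 0.91 → q = 32.3×1.235×0.91 = 36.30 ft³/s
Q = Σ q = 90.57 ft³/s

90.6 ft³/s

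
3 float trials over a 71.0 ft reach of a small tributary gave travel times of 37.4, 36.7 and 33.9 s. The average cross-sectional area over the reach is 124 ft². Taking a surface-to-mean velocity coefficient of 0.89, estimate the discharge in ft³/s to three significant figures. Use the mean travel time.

218 ft³/s

t̄ = (37.4 + 36.7 + 33.9) / 3 = 36 s
v_surface = L / t̄ = 71.0 / 36 = 1.972 ft/s
v_mean = 0.89 × 1.972 = 1.755 ft/s
Q = A × v_mean = 124 × 1.755 = 217.7 ft³/s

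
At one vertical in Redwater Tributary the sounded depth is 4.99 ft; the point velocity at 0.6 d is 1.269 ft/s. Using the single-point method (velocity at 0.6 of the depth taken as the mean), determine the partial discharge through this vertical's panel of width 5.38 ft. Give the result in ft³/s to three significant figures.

v̄ = v₀.₆ = 1.269 ft/s
q = v̄ × d × w = 1.269 × 4.99 × 5.38 = 34.07 ft³/s

34.1 ft³/s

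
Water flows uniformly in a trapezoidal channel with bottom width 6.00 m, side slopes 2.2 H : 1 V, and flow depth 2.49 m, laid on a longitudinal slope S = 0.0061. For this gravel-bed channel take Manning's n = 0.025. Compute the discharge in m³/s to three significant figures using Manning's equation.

121 m³/s

A = (b + z·y)·y = (6.00 + 2.2×2.49)×2.49 = 28.58 m²
P = b + 2y√(1+z²) = 6.00 + 2×2.49×√(1+2.2²) = 18.03 m
R = A/P = 28.58/18.03 = 1.585 m
Q = (1/n)·A·R^(2/3)·S^(1/2) = (1/0.025) × 28.58 × 1.585^(2/3) × 0.0061^(1/2) = 121.4 m³/s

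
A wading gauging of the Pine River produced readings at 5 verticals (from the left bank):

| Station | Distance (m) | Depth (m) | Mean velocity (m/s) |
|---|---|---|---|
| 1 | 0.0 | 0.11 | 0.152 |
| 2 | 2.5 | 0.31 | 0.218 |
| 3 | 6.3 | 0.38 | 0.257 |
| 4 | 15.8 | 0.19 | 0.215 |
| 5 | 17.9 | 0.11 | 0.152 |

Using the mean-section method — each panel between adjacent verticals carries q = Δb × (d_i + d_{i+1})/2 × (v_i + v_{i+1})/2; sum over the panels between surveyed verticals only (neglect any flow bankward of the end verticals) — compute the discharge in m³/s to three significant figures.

Panel 1-2: Δb = 2.5 m, d̄ = (0.11+0.31)/2 = 0.21, v̄ = (0.152+0.218)/2 = 0.185 → q = 2.5×0.21×0.185 = 0.09713 m³/s
Panel 2-3: Δb = 3.8 m, d̄ = (0.31+0.38)/2 = 0.345, v̄ = (0.218+0.257)/2 = 0.2375 → q = 3.8×0.345×0.2375 = 0.3114 m³/s
Panel 3-4: Δb = 9.5 m, d̄ = (0.38+0.19)/2 = 0.285, v̄ = (0.257+0.215)/2 = 0.236 → q = 9.5×0.285×0.236 = 0.6390 m³/s
Panel 4-5: Δb = 2.1 m, d̄ = (0.19+0.11)/2 = 0.15, v̄ = (0.215+0.152)/2 = 0.1835 → q = 2.1×0.15×0.1835 = 0.05780 m³/s
Q = Σ q = 1.105 m³/s

1.11 m³/s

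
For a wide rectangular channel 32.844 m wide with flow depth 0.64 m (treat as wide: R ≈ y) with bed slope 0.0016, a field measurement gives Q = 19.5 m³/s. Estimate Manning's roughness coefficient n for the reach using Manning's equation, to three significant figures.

A = b·y = 32.844 × 0.64 = 21.02 m²
Wide channel: R ≈ y = 0.64 m
n = (1/Q)·A·R^(2/3)·S^(1/2) = (1/19.5) × 21.02 × 0.7427 × 0.04000 = 0.03202

0.0320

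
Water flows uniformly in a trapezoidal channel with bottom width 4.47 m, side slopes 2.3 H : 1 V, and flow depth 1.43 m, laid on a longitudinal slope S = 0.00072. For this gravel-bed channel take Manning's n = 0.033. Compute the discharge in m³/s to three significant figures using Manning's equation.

A = (b + z·y)·y = (4.47 + 2.3×1.43)×1.43 = 11.10 m²
P = b + 2y√(1+z²) = 4.47 + 2×1.43×√(1+2.3²) = 11.64 m
R = A/P = 11.10/11.64 = 0.9530 m
Q = (1/n)·A·R^(2/3)·S^(1/2) = (1/0.033) × 11.10 × 0.9530^(2/3) × 0.00072^(1/2) = 8.737 m³/s

8.74 m³/s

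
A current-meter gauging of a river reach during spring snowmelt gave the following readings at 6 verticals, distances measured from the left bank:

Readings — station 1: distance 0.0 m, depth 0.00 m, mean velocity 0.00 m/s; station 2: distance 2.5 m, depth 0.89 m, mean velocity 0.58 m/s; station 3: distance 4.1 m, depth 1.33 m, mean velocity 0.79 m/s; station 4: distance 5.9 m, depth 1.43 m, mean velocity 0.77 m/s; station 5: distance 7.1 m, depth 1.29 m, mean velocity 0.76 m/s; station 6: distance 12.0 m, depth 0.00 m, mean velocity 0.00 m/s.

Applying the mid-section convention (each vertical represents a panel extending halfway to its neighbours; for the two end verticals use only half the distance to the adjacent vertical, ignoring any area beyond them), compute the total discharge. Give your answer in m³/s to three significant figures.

7.49 m³/s

w_2 = (4.1 − 0.0)/2 = 2.05 m; q_2 = 0.58 × 0.89 × 2.05 = 1.058 m³/s
w_3 = (5.9 − 2.5)/2 = 1.7 m; q_3 = 0.79 × 1.33 × 1.7 = 1.786 m³/s
w_4 = (7.1 − 4.1)/2 = 1.5 m; q_4 = 0.77 × 1.43 × 1.5 = 1.652 m³/s
w_5 = (12.0 − 5.9)/2 = 3.05 m; q_5 = 0.76 × 1.29 × 3.05 = 2.990 m³/s
Stations 1, 6 contribute zero (depth or velocity is 0).
Q = Σ qᵢ = 7.486 m³/s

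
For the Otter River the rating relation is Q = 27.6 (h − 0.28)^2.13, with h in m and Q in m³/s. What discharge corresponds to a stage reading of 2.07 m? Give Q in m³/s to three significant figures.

95.4 m³/s

Q = 27.6 × (2.07 − 0.28)^2.13 = 27.6 × 1.79^2.13 = 95.39 m³/s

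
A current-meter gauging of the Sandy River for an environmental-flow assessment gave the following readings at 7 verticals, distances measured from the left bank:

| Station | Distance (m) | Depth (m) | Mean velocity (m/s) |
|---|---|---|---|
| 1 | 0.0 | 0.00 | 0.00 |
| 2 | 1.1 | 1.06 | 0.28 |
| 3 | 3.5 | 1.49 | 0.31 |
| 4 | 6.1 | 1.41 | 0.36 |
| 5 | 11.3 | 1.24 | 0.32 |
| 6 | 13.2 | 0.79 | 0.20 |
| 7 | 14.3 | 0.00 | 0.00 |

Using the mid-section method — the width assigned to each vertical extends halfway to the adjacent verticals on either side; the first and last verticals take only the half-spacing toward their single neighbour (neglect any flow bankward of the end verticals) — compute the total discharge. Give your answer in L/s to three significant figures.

w_2 = (3.5 − 0.0)/2 = 1.75 m; q_2 = 0.28 × 1.06 × 1.75 = 0.5194 m³/s
w_3 = (6.1 − 1.1)/2 = 2.5 m; q_3 = 0.31 × 1.49 × 2.5 = 1.155 m³/s
w_4 = (11.3 − 3.5)/2 = 3.9 m; q_4 = 0.36 × 1.41 × 3.9 = 1.980 m³/s
w_5 = (13.2 − 6.1)/2 = 3.55 m; q_5 = 0.32 × 1.24 × 3.55 = 1.409 m³/s
w_6 = (14.3 − 11.3)/2 = 1.5 m; q_6 = 0.20 × 0.79 × 1.5 = 0.2370 m³/s
Stations 1, 7 contribute zero (depth or velocity is 0).
Q = Σ qᵢ = 5.299 m³/s
= 5.299 × 1000 = 5299 L/s

5300 L/s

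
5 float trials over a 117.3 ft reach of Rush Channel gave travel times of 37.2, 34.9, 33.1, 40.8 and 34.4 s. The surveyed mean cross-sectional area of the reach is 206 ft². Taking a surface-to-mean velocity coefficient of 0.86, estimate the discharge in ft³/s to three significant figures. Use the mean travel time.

576 ft³/s

t̄ = (37.2 + 34.9 + 33.1 + 40.8 + 34.4) / 5 = 36.08 s
v_surface = L / t̄ = 117.3 / 36.08 = 3.251 ft/s
v_mean = 0.86 × 3.251 = 2.796 ft/s
Q = A × v_mean = 206 × 2.796 = 576.0 ft³/s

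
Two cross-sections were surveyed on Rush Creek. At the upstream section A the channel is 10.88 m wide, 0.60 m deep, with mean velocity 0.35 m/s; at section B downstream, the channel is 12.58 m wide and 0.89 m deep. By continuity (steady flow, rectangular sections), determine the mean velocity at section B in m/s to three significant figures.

0.204 m/s

Q = A₁V₁ = (10.88×0.60) × 0.35 = 2.285 m³/s
A₂ = 12.58 × 0.89 = 11.20 m²
V₂ = Q/A₂ = 2.285/11.20 = 0.2041 m/s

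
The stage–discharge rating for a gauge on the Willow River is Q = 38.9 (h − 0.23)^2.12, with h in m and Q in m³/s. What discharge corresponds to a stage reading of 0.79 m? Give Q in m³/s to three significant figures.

Q = 38.9 × (0.79 − 0.23)^2.12 = 38.9 × 0.56^2.12 = 11.38 m³/s

11.4 m³/s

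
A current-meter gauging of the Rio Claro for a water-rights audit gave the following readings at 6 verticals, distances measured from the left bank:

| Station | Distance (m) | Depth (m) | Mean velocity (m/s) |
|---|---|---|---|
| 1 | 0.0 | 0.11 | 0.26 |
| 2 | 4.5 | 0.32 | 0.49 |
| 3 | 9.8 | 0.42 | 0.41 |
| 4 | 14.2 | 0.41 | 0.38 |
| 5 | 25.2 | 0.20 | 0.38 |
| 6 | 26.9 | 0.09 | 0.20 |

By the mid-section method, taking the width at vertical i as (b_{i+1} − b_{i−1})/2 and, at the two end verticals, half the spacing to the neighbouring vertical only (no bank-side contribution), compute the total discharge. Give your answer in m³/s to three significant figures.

w_1 = (4.5 − 0.0)/2 = 2.25 m; q_1 = 0.26 × 0.11 × 2.25 = 0.06435 m³/s
w_2 = (9.8 − 0.0)/2 = 4.9 m; q_2 = 0.49 × 0.32 × 4.9 = 0.7683 m³/s
w_3 = (14.2 − 4.5)/2 = 4.85 m; q_3 = 0.41 × 0.42 × 4.85 = 0.8352 m³/s
w_4 = (25.2 − 9.8)/2 = 7.7 m; q_4 = 0.38 × 0.41 × 7.7 = 1.200 m³/s
w_5 = (26.9 − 14.2)/2 = 6.35 m; q_5 = 0.38 × 0.20 × 6.35 = 0.4826 m³/s
w_6 = (26.9 − 25.2)/2 = 0.85 m; q_6 = 0.20 × 0.09 × 0.85 = 0.01530 m³/s
Q = Σ qᵢ = 3.365 m³/s

3.37 m³/s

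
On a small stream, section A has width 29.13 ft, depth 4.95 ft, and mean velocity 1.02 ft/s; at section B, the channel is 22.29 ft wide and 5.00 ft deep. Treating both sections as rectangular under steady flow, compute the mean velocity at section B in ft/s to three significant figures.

Q = A₁V₁ = (29.13×4.95) × 1.02 = 147.1 ft³/s
A₂ = 22.29 × 5.00 = 111.5 ft²
V₂ = Q/A₂ = 147.1/111.5 = 1.320 ft/s

1.32 ft/s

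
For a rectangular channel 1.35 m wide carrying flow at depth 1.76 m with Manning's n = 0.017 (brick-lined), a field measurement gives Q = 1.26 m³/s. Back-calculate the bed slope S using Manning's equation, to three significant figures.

A = b·y = 1.35 × 1.76 = 2.376 m²
P = b + 2y = 1.35 + 2×1.76 = 4.870 m
R = A/P = 2.376/4.870 = 0.4879 m
S = (Q·n / (1·A·R^(2/3)))² = (1.26×0.017 / (1×2.376×0.6197))² = 0.0002116

0.000212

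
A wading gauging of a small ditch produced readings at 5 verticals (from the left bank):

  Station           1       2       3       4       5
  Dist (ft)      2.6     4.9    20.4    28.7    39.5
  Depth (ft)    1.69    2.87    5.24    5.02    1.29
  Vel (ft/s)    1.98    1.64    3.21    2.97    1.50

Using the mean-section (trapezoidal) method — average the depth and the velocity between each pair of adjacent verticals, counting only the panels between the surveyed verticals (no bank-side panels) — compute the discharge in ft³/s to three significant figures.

370 ft³/s

Panel 1-2: Δb = 2.3 ft, d̄ = (1.69+2.87)/2 = 2.28, v̄ = (1.98+1.64)/2 = 1.81 → q = 2.3×2.28×1.81 = 9.492 ft³/s
Panel 2-3: Δb = 15.5 ft, d̄ = (2.87+5.24)/2 = 4.055, v̄ = (1.64+3.21)/2 = 2.425 → q = 15.5×4.055×2.425 = 152.4 ft³/s
Panel 3-4: Δb = 8.3 ft, d̄ = (5.24+5.02)/2 = 5.13, v̄ = (3.21+2.97)/2 = 3.09 → q = 8.3×5.13×3.09 = 131.6 ft³/s
Panel 4-5: Δb = 10.8 ft, d̄ = (5.02+1.29)/2 = 3.155, v̄ = (2.97+1.50)/2 = 2.235 → q = 10.8×3.155×2.235 = 76.16 ft³/s
Q = Σ q = 369.6 ft³/s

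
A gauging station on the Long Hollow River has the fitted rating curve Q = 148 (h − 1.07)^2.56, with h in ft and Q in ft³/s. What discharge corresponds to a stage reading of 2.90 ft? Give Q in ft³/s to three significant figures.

695 ft³/s

Q = 148 × (2.90 − 1.07)^2.56 = 148 × 1.83^2.56 = 695.2 ft³/s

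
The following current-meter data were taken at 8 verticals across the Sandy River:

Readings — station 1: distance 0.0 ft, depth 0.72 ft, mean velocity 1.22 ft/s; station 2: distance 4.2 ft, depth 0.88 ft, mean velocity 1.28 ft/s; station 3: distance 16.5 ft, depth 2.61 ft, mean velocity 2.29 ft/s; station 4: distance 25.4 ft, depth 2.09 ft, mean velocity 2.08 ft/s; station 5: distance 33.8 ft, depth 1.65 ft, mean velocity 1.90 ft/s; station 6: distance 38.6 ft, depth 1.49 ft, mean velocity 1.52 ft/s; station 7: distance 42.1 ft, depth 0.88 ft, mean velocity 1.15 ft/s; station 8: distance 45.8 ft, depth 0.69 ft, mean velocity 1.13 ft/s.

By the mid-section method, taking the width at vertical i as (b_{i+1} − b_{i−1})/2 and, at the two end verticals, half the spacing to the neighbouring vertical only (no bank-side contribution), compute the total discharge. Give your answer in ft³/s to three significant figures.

w_1 = (4.2 − 0.0)/2 = 2.1 ft; q_1 = 1.22 × 0.72 × 2.1 = 1.845 ft³/s
w_2 = (16.5 − 0.0)/2 = 8.25 ft; q_2 = 1.28 × 0.88 × 8.25 = 9.293 ft³/s
w_3 = (25.4 − 4.2)/2 = 10.6 ft; q_3 = 2.29 × 2.61 × 10.6 = 63.36 ft³/s
w_4 = (33.8 − 16.5)/2 = 8.65 ft; q_4 = 2.08 × 2.09 × 8.65 = 37.60 ft³/s
w_5 = (38.6 − 25.4)/2 = 6.6 ft; q_5 = 1.90 × 1.65 × 6.6 = 20.69 ft³/s
w_6 = (42.1 − 33.8)/2 = 4.15 ft; q_6 = 1.52 × 1.49 × 4.15 = 9.399 ft³/s
w_7 = (45.8 − 38.6)/2 = 3.6 ft; q_7 = 1.15 × 0.88 × 3.6 = 3.643 ft³/s
w_8 = (45.8 − 42.1)/2 = 1.85 ft; q_8 = 1.13 × 0.69 × 1.85 = 1.442 ft³/s
Q = Σ qᵢ = 147.3 ft³/s

147 ft³/s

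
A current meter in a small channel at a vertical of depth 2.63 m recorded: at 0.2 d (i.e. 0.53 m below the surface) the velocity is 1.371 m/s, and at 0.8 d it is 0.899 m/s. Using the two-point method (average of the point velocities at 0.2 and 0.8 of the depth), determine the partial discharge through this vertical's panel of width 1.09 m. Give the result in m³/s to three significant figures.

3.25 m³/s

v̄ = (1.371 + 0.899) / 2 = 1.135 m/s
q = v̄ × d × w = 1.135 × 2.63 × 1.09 = 3.254 m³/s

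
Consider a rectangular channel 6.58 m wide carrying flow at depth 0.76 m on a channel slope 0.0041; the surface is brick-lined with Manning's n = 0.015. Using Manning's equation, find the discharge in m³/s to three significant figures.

15.5 m³/s

A = b·y = 6.58 × 0.76 = 5.001 m²
P = b + 2y = 6.58 + 2×0.76 = 8.100 m
R = A/P = 5.001/8.100 = 0.6174 m
Q = (1/n)·A·R^(2/3)·S^(1/2) = (1/0.015) × 5.001 × 0.6174^(2/3) × 0.0041^(1/2) = 15.48 m³/s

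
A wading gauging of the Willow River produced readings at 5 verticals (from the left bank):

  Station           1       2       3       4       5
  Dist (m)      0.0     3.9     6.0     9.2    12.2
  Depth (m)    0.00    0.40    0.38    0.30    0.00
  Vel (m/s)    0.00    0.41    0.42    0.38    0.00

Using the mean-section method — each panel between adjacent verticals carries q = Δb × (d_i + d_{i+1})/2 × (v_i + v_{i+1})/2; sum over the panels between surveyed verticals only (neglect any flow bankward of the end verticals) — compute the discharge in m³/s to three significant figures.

Panel 1-2: Δb = 3.9 m, d̄ = (0.00+0.40)/2 = 0.2, v̄ = (0.00+0.41)/2 = 0.205 → q = 3.9×0.2×0.205 = 0.1599 m³/s
Panel 2-3: Δb = 2.1 m, d̄ = (0.40+0.38)/2 = 0.39, v̄ = (0.41+0.42)/2 = 0.415 → q = 2.1×0.39×0.415 = 0.3399 m³/s
Panel 3-4: Δb = 3.2 m, d̄ = (0.38+0.30)/2 = 0.34, v̄ = (0.42+0.38)/2 = 0.4 → q = 3.2×0.34×0.4 = 0.4352 m³/s
Panel 4-5: Δb = 3 m, d̄ = (0.30+0.00)/2 = 0.15, v̄ = (0.38+0.00)/2 = 0.19 → q = 3×0.15×0.19 = 0.08550 m³/s
Q = Σ q = 1.020 m³/s

1.02 m³/s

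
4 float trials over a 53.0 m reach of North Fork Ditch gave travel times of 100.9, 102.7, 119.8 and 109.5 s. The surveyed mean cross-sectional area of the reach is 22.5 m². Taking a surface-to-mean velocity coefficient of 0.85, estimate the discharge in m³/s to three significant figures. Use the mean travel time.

9.37 m³/s

t̄ = (100.9 + 102.7 + 119.8 + 109.5) / 4 = 108.225 s
v_surface = L / t̄ = 53.0 / 108.225 = 0.4897 m/s
v_mean = 0.85 × 0.4897 = 0.4163 m/s
Q = A × v_mean = 22.5 × 0.4163 = 9.366 m³/s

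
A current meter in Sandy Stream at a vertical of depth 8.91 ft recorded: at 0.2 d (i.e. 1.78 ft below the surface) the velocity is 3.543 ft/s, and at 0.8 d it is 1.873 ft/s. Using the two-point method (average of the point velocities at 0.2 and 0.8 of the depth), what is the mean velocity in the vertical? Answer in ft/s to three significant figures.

v̄ = (3.543 + 1.873) / 2 = 2.708 ft/s

2.71 ft/s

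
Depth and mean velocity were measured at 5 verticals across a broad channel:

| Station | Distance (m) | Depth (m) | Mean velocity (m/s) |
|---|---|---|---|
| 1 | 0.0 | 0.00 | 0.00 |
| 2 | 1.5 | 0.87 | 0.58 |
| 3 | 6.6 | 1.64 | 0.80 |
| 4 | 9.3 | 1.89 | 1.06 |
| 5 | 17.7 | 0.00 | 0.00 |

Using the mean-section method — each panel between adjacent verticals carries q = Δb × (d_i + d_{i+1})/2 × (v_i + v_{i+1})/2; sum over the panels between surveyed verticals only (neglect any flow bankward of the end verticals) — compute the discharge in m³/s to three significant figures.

Panel 1-2: Δb = 1.5 m, d̄ = (0.00+0.87)/2 = 0.435, v̄ = (0.00+0.58)/2 = 0.29 → q = 1.5×0.435×0.29 = 0.1892 m³/s
Panel 2-3: Δb = 5.1 m, d̄ = (0.87+1.64)/2 = 1.255, v̄ = (0.58+0.80)/2 = 0.69 → q = 5.1×1.255×0.69 = 4.416 m³/s
Panel 3-4: Δb = 2.7 m, d̄ = (1.64+1.89)/2 = 1.765, v̄ = (0.80+1.06)/2 = 0.93 → q = 2.7×1.765×0.93 = 4.432 m³/s
Panel 4-5: Δb = 8.4 m, d̄ = (1.89+0.00)/2 = 0.945, v̄ = (1.06+0.00)/2 = 0.53 → q = 8.4×0.945×0.53 = 4.207 m³/s
Q = Σ q = 13.24 m³/s

13.2 m³/s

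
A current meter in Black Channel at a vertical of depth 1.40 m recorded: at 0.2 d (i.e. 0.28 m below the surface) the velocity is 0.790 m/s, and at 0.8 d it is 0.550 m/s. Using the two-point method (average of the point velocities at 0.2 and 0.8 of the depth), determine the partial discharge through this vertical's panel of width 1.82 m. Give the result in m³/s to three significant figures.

v̄ = (0.790 + 0.550) / 2 = 0.6700 m/s
q = v̄ × d × w = 0.6700 × 1.40 × 1.82 = 1.707 m³/s

1.71 m³/s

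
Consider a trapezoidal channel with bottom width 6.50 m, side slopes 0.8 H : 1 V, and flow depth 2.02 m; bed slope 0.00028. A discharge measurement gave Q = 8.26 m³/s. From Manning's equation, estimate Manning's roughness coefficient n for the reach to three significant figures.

0.0417

A = (b + z·y)·y = (6.50 + 0.8×2.02)×2.02 = 16.39 m²
P = b + 2y√(1+z²) = 6.50 + 2×2.02×√(1+0.8²) = 11.67 m
R = A/P = 16.39/11.67 = 1.404 m
n = (1/Q)·A·R^(2/3)·S^(1/2) = (1/8.26) × 16.39 × 1.254 × 0.01673 = 0.04165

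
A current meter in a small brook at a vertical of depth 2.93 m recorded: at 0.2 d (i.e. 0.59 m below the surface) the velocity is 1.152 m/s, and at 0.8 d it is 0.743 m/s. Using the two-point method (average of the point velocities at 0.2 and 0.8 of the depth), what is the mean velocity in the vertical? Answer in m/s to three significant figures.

0.948 m/s

v̄ = (1.152 + 0.743) / 2 = 0.9475 m/s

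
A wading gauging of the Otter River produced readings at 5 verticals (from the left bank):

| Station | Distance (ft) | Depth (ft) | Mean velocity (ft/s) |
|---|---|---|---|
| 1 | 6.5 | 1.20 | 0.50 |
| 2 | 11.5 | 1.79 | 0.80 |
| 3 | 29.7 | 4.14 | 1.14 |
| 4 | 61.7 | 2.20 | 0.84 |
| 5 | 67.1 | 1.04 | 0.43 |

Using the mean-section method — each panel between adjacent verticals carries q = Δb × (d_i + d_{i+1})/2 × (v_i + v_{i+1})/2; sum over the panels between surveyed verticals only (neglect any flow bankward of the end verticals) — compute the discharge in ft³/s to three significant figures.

Panel 1-2: Δb = 5 ft, d̄ = (1.20+1.79)/2 = 1.495, v̄ = (0.50+0.80)/2 = 0.65 → q = 5×1.495×0.65 = 4.859 ft³/s
Panel 2-3: Δb = 18.2 ft, d̄ = (1.79+4.14)/2 = 2.965, v̄ = (0.80+1.14)/2 = 0.97 → q = 18.2×2.965×0.97 = 52.34 ft³/s
Panel 3-4: Δb = 32 ft, d̄ = (4.14+2.20)/2 = 3.17, v̄ = (1.14+0.84)/2 = 0.99 → q = 32×3.17×0.99 = 100.4 ft³/s
Panel 4-5: Δb = 5.4 ft, d̄ = (2.20+1.04)/2 = 1.62, v̄ = (0.84+0.43)/2 = 0.635 → q = 5.4×1.62×0.635 = 5.555 ft³/s
Q = Σ q = 163.2 ft³/s

163 ft³/s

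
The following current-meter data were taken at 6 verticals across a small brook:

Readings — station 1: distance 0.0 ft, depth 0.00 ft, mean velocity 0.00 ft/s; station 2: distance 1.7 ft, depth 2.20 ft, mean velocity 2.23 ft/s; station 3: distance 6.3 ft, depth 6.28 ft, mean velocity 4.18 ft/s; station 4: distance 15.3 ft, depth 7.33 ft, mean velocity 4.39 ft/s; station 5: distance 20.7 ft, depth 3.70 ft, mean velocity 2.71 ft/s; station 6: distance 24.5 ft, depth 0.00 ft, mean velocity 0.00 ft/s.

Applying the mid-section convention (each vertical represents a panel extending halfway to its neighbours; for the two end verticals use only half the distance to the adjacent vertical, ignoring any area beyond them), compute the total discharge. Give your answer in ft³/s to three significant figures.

w_2 = (6.3 − 0.0)/2 = 3.15 ft; q_2 = 2.23 × 2.20 × 3.15 = 15.45 ft³/s
w_3 = (15.3 − 1.7)/2 = 6.8 ft; q_3 = 4.18 × 6.28 × 6.8 = 178.5 ft³/s
w_4 = (20.7 − 6.3)/2 = 7.2 ft; q_4 = 4.39 × 7.33 × 7.2 = 231.7 ft³/s
w_5 = (24.5 − 15.3)/2 = 4.6 ft; q_5 = 2.71 × 3.70 × 4.6 = 46.12 ft³/s
Stations 1, 6 contribute zero (depth or velocity is 0).
Q = Σ qᵢ = 471.8 ft³/s

472 ft³/s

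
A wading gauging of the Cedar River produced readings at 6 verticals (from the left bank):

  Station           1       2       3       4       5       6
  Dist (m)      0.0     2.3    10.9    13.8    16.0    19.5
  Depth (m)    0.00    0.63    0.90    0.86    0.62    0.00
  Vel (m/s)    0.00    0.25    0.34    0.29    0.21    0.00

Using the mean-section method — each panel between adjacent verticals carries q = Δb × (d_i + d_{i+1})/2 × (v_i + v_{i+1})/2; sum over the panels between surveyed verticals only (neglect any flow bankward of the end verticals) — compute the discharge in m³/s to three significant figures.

Panel 1-2: Δb = 2.3 m, d̄ = (0.00+0.63)/2 = 0.315, v̄ = (0.00+0.25)/2 = 0.125 → q = 2.3×0.315×0.125 = 0.09056 m³/s
Panel 2-3: Δb = 8.6 m, d̄ = (0.63+0.90)/2 = 0.765, v̄ = (0.25+0.34)/2 = 0.295 → q = 8.6×0.765×0.295 = 1.941 m³/s
Panel 3-4: Δb = 2.9 m, d̄ = (0.90+0.86)/2 = 0.88, v̄ = (0.34+0.29)/2 = 0.315 → q = 2.9×0.88×0.315 = 0.8039 m³/s
Panel 4-5: Δb = 2.2 m, d̄ = (0.86+0.62)/2 = 0.74, v̄ = (0.29+0.21)/2 = 0.25 → q = 2.2×0.74×0.25 = 0.4070 m³/s
Panel 5-6: Δb = 3.5 m, d̄ = (0.62+0.00)/2 = 0.31, v̄ = (0.21+0.00)/2 = 0.105 → q = 3.5×0.31×0.105 = 0.1139 m³/s
Q = Σ q = 3.356 m³/s

3.36 m³/s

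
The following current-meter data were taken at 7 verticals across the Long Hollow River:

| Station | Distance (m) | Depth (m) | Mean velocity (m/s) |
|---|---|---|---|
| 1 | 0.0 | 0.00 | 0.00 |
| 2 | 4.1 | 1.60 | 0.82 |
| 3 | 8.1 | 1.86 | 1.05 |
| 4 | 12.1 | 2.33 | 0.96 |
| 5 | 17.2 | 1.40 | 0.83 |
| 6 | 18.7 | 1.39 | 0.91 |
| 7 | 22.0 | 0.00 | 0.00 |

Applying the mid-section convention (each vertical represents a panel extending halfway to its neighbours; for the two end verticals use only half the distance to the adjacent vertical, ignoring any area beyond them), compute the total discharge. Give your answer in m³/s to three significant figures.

w_2 = (8.1 − 0.0)/2 = 4.05 m; q_2 = 0.82 × 1.60 × 4.05 = 5.314 m³/s
w_3 = (12.1 − 4.1)/2 = 4 m; q_3 = 1.05 × 1.86 × 4 = 7.812 m³/s
w_4 = (17.2 − 8.1)/2 = 4.55 m; q_4 = 0.96 × 2.33 × 4.55 = 10.18 m³/s
w_5 = (18.7 − 12.1)/2 = 3.3 m; q_5 = 0.83 × 1.40 × 3.3 = 3.835 m³/s
w_6 = (22.0 − 17.2)/2 = 2.4 m; q_6 = 0.91 × 1.39 × 2.4 = 3.036 m³/s
Stations 1, 7 contribute zero (depth or velocity is 0).
Q = Σ qᵢ = 30.17 m³/s

30.2 m³/s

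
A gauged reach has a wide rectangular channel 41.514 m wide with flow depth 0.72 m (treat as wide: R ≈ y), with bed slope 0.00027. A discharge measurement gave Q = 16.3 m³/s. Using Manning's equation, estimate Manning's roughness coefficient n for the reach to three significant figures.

A = b·y = 41.514 × 0.72 = 29.89 m²
Wide channel: R ≈ y = 0.72 m
n = (1/Q)·A·R^(2/3)·S^(1/2) = (1/16.3) × 29.89 × 0.8033 × 0.01643 = 0.02421

0.0242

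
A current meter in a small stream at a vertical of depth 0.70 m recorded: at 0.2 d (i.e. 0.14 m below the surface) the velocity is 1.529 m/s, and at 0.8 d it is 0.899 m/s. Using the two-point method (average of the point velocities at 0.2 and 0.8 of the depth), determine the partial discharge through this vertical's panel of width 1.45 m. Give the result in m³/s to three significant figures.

v̄ = (1.529 + 0.899) / 2 = 1.214 m/s
q = v̄ × d × w = 1.214 × 0.70 × 1.45 = 1.232 m³/s

1.23 m³/s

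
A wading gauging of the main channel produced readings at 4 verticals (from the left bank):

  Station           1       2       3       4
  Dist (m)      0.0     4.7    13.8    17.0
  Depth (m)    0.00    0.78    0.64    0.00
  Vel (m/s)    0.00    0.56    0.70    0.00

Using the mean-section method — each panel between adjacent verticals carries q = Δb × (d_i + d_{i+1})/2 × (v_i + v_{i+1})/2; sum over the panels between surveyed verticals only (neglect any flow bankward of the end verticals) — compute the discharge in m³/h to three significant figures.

17800 m³/h

Panel 1-2: Δb = 4.7 m, d̄ = (0.00+0.78)/2 = 0.39, v̄ = (0.00+0.56)/2 = 0.28 → q = 4.7×0.39×0.28 = 0.5132 m³/s
Panel 2-3: Δb = 9.1 m, d̄ = (0.78+0.64)/2 = 0.71, v̄ = (0.56+0.70)/2 = 0.63 → q = 9.1×0.71×0.63 = 4.070 m³/s
Panel 3-4: Δb = 3.2 m, d̄ = (0.64+0.00)/2 = 0.32, v̄ = (0.70+0.00)/2 = 0.35 → q = 3.2×0.32×0.35 = 0.3584 m³/s
Q = Σ q = 4.942 m³/s
= 4.942 × 3600 = 17790 m³/h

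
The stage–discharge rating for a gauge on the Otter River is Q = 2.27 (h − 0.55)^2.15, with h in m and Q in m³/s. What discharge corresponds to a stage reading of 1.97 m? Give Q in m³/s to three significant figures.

4.82 m³/s

Q = 2.27 × (1.97 − 0.55)^2.15 = 2.27 × 1.42^2.15 = 4.824 m³/s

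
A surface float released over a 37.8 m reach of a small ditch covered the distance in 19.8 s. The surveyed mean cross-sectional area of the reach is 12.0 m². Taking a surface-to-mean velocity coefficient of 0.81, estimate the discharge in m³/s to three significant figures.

18.6 m³/s

v_surface = L / t̄ = 37.8 / 19.8 = 1.909 m/s
v_mean = 0.81 × 1.909 = 1.546 m/s
Q = A × v_mean = 12.0 × 1.546 = 18.56 m³/s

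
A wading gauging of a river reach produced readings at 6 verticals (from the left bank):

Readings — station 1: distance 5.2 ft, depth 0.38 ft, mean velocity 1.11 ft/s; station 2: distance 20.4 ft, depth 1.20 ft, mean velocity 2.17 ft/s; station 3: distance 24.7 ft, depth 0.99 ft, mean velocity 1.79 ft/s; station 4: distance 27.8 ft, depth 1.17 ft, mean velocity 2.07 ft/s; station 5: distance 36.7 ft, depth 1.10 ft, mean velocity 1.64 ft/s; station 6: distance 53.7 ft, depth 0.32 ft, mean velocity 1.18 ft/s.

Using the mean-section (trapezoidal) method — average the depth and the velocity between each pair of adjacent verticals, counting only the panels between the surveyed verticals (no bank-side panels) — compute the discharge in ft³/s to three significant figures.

Panel 1-2: Δb = 15.2 ft, d̄ = (0.38+1.20)/2 = 0.79, v̄ = (1.11+2.17)/2 = 1.64 → q = 15.2×0.79×1.64 = 19.69 ft³/s
Panel 2-3: Δb = 4.3 ft, d̄ = (1.20+0.99)/2 = 1.095, v̄ = (2.17+1.79)/2 = 1.98 → q = 4.3×1.095×1.98 = 9.323 ft³/s
Panel 3-4: Δb = 3.1 ft, d̄ = (0.99+1.17)/2 = 1.08, v̄ = (1.79+2.07)/2 = 1.93 → q = 3.1×1.08×1.93 = 6.462 ft³/s
Panel 4-5: Δb = 8.9 ft, d̄ = (1.17+1.10)/2 = 1.135, v̄ = (2.07+1.64)/2 = 1.855 → q = 8.9×1.135×1.855 = 18.74 ft³/s
Panel 5-6: Δb = 17 ft, d̄ = (1.10+0.32)/2 = 0.71, v̄ = (1.64+1.18)/2 = 1.41 → q = 17×0.71×1.41 = 17.02 ft³/s
Q = Σ q = 71.23 ft³/s

71.2 ft³/s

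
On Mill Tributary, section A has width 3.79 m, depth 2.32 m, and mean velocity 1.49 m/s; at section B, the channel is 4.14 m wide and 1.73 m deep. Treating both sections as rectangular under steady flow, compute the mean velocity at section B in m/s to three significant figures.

1.83 m/s

Q = A₁V₁ = (3.79×2.32) × 1.49 = 13.10 m³/s
A₂ = 4.14 × 1.73 = 7.162 m²
V₂ = Q/A₂ = 13.10/7.162 = 1.829 m/s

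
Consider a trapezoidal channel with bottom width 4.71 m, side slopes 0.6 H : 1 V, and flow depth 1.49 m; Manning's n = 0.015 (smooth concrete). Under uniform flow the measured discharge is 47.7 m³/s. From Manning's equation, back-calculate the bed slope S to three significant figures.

A = (b + z·y)·y = (4.71 + 0.6×1.49)×1.49 = 8.350 m²
P = b + 2y√(1+z²) = 4.71 + 2×1.49×√(1+0.6²) = 8.185 m
R = A/P = 8.350/8.185 = 1.020 m
S = (Q·n / (1·A·R^(2/3)))² = (47.7×0.015 / (1×8.350×1.013))² = 0.007150

0.00715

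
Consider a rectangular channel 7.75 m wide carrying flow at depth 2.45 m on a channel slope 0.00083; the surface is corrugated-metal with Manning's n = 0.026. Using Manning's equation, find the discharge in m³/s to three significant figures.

27.6 m³/s

A = b·y = 7.75 × 2.45 = 18.99 m²
P = b + 2y = 7.75 + 2×2.45 = 12.65 m
R = A/P = 18.99/12.65 = 1.501 m
Q = (1/n)·A·R^(2/3)·S^(1/2) = (1/0.026) × 18.99 × 1.501^(2/3) × 0.00083^(1/2) = 27.58 m³/s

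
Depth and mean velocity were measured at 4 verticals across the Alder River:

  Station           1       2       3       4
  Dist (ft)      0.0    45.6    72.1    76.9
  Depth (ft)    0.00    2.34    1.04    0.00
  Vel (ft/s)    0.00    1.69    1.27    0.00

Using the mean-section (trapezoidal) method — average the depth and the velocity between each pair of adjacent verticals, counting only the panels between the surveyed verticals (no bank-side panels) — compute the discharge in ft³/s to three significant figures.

Panel 1-2: Δb = 45.6 ft, d̄ = (0.00+2.34)/2 = 1.17, v̄ = (0.00+1.69)/2 = 0.845 → q = 45.6×1.17×0.845 = 45.08 ft³/s
Panel 2-3: Δb = 26.5 ft, d̄ = (2.34+1.04)/2 = 1.69, v̄ = (1.69+1.27)/2 = 1.48 → q = 26.5×1.69×1.48 = 66.28 ft³/s
Panel 3-4: Δb = 4.8 ft, d̄ = (1.04+0.00)/2 = 0.52, v̄ = (1.27+0.00)/2 = 0.635 → q = 4.8×0.52×0.635 = 1.585 ft³/s
Q = Σ q = 112.9 ft³/s

113 ft³/s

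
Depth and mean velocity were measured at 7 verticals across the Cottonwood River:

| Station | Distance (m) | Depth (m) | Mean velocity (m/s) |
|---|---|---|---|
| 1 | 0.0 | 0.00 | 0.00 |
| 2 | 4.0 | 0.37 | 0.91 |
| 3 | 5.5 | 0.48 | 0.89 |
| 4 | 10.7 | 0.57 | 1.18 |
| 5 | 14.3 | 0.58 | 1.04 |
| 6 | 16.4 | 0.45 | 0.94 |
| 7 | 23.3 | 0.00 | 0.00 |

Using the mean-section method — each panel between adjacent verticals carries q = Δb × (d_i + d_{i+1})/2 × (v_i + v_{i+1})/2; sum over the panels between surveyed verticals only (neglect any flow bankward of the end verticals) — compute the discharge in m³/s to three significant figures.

7.83 m³/s

Panel 1-2: Δb = 4 m, d̄ = (0.00+0.37)/2 = 0.185, v̄ = (0.00+0.91)/2 = 0.455 → q = 4×0.185×0.455 = 0.3367 m³/s
Panel 2-3: Δb = 1.5 m, d̄ = (0.37+0.48)/2 = 0.425, v̄ = (0.91+0.89)/2 = 0.9 → q = 1.5×0.425×0.9 = 0.5738 m³/s
Panel 3-4: Δb = 5.2 m, d̄ = (0.48+0.57)/2 = 0.525, v̄ = (0.89+1.18)/2 = 1.035 → q = 5.2×0.525×1.035 = 2.826 m³/s
Panel 4-5: Δb = 3.6 m, d̄ = (0.57+0.58)/2 = 0.575, v̄ = (1.18+1.04)/2 = 1.11 → q = 3.6×0.575×1.11 = 2.298 m³/s
Panel 5-6: Δb = 2.1 m, d̄ = (0.58+0.45)/2 = 0.515, v̄ = (1.04+0.94)/2 = 0.99 → q = 2.1×0.515×0.99 = 1.071 m³/s
Panel 6-7: Δb = 6.9 m, d̄ = (0.45+0.00)/2 = 0.225, v̄ = (0.94+0.00)/2 = 0.47 → q = 6.9×0.225×0.47 = 0.7297 m³/s
Q = Σ q = 7.834 m³/s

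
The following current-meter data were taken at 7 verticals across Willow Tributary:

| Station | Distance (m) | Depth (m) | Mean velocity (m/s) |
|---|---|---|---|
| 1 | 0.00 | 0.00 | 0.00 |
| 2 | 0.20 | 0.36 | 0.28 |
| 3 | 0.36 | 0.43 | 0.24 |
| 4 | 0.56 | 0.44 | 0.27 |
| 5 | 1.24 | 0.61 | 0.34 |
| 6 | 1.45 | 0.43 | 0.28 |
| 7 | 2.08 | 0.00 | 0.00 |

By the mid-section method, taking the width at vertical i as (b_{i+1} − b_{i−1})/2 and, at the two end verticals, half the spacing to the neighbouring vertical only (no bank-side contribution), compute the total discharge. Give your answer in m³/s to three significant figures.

w_2 = (0.36 − 0.00)/2 = 0.18 m; q_2 = 0.28 × 0.36 × 0.18 = 0.01814 m³/s
w_3 = (0.56 − 0.20)/2 = 0.18 m; q_3 = 0.24 × 0.43 × 0.18 = 0.01858 m³/s
w_4 = (1.24 − 0.36)/2 = 0.44 m; q_4 = 0.27 × 0.44 × 0.44 = 0.05227 m³/s
w_5 = (1.45 − 0.56)/2 = 0.445 m; q_5 = 0.34 × 0.61 × 0.445 = 0.09229 m³/s
w_6 = (2.08 − 1.24)/2 = 0.42 m; q_6 = 0.28 × 0.43 × 0.42 = 0.05057 m³/s
Stations 1, 7 contribute zero (depth or velocity is 0).
Q = Σ qᵢ = 0.2319 m³/s

0.232 m³/s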